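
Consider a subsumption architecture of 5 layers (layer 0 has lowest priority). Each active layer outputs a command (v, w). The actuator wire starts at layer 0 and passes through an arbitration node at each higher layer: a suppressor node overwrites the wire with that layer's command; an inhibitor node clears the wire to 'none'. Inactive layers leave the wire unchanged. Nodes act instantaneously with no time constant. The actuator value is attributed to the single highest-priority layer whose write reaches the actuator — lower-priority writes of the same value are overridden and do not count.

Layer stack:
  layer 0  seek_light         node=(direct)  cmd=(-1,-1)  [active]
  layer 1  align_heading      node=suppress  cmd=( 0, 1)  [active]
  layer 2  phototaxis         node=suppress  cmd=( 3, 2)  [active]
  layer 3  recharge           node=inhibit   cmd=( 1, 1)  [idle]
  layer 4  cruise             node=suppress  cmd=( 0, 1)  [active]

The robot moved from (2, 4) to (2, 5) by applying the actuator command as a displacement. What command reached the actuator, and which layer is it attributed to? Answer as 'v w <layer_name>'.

displacement = (2, 5) − (2, 4) = (0, 1)
[0] seek_light on; wire := (-1, -1)
[1] align_heading on (suppress); wire := (0, 1)
[2] phototaxis on (suppress); wire := (3, 2)
[3] recharge off; pass (3, 2)
[4] cruise on (suppress); wire := (0, 1)
output (0, 1) — from layer 4 (cruise)

0 1 cruise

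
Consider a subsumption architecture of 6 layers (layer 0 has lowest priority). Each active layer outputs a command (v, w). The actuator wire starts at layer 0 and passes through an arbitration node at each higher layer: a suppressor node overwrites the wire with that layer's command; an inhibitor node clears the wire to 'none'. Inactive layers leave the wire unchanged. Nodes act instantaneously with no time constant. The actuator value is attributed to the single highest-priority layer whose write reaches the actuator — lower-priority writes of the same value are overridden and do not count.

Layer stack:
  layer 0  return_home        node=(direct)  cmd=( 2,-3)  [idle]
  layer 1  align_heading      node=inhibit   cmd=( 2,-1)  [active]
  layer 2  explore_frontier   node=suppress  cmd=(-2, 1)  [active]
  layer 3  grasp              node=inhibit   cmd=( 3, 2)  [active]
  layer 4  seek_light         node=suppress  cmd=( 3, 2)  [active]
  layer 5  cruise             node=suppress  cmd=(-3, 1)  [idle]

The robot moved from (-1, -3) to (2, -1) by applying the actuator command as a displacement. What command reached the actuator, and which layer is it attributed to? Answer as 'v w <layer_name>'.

displacement = (2, -1) − (-1, -3) = (3, 2)
[0] return_home off; wire := none
[1] align_heading on (inhibit); wire := none
[2] explore_frontier on (suppress); wire := (-2, 1)
[3] grasp on (inhibit); wire := none
[4] seek_light on (suppress); wire := (3, 2)
[5] cruise off; pass (3, 2)
output (3, 2) — from layer 4 (seek_light)

3 2 seek_light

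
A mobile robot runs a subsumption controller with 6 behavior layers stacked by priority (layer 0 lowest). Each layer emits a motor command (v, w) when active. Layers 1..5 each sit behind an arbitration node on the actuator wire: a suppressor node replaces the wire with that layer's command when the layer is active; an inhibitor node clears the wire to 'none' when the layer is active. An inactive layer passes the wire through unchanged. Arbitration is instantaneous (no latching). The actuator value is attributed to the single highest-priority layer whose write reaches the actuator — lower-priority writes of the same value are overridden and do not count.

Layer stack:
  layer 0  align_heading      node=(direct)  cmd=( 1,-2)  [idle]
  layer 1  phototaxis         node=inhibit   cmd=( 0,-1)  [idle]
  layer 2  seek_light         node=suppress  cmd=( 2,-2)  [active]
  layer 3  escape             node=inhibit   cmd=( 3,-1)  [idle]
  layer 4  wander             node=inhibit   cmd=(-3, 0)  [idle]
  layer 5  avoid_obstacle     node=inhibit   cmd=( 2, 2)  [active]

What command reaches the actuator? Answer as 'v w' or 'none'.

[0] align_heading off; wire := none
[1] phototaxis off; pass none
[2] seek_light on (suppress); wire := (2, -2)
[3] escape off; pass (2, -2)
[4] wander off; pass (2, -2)
[5] avoid_obstacle on (inhibit); wire := none
output none

none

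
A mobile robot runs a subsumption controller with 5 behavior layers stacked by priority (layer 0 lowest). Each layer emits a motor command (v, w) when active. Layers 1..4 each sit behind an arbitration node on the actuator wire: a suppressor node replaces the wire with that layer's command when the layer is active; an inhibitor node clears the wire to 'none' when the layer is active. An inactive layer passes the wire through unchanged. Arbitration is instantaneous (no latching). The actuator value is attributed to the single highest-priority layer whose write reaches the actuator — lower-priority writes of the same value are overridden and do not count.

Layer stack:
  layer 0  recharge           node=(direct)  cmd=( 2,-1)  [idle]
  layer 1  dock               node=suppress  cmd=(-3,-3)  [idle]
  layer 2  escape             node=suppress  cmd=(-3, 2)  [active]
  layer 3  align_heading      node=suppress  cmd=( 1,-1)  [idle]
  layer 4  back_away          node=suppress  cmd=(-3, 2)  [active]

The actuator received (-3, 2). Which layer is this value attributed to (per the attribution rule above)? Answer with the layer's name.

L0 recharge: idle → wire = none
L1 dock: idle → wire stays none
L2 escape: active, suppressor → wire = (-3, 2)
L3 align_heading: idle → wire stays (-3, 2)
L4 back_away: active, suppressor → wire = (-3, 2)
actuator = (-3, 2)
last writer: layer 4 = back_away

back_away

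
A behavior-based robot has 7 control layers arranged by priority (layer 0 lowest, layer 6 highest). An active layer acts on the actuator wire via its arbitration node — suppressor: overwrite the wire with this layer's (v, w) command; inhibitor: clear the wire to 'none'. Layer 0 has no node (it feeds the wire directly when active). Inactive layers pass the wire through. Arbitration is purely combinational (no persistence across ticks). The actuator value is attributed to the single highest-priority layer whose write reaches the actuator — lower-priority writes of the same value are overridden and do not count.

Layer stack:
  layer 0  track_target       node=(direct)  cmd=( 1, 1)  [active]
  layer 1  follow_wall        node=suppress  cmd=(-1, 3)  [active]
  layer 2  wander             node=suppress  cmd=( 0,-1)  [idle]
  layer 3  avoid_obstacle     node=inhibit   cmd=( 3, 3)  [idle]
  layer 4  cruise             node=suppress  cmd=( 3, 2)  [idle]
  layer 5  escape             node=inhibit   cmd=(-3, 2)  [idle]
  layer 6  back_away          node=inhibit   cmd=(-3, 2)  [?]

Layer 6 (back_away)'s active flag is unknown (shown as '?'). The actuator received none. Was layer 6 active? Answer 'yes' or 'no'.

If layer 6 is active=yes:
  actuator would be none
If layer 6 is active=no:
  actuator would be (-1, 3)
Observed none, so layer 6 was active.

yes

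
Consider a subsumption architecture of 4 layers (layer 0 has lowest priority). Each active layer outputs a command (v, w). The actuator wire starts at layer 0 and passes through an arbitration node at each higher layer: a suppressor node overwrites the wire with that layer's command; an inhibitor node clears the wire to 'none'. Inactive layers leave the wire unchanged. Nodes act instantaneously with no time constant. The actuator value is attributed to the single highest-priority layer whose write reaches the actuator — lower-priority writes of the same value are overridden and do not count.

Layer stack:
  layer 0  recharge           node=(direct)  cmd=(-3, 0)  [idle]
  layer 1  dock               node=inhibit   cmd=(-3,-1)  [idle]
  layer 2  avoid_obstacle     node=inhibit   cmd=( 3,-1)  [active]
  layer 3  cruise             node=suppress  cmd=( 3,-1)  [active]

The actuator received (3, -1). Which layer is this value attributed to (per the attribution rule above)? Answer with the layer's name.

cruise

layer 0 (recharge) idle — none
layer 1 (dock) idle — unchanged: none
layer 2 (avoid_obstacle) active — inhibits: none
layer 3 (cruise) active — suppresses: (3, -1)
→ actuator (3, -1)
last writer: layer 3 = cruise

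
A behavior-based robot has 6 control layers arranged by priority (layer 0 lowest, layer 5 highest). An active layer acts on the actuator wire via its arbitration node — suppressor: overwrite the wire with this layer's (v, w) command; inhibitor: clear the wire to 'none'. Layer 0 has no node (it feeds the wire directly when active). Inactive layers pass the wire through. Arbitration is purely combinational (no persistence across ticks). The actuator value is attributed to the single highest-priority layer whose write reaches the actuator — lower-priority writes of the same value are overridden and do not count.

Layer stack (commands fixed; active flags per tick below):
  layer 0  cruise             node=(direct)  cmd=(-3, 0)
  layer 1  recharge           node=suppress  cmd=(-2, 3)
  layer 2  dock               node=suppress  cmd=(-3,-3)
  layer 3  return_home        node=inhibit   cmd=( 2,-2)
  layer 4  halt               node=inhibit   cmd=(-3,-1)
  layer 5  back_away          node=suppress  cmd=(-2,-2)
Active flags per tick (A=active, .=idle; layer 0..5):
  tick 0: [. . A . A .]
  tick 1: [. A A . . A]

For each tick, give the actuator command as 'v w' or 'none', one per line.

none
-2 -2

tick 0:
  L0 cruise: idle → wire = none
  L1 recharge: idle → wire stays none
  L2 dock: active, suppressor → wire = (-3, -3)
  L3 return_home: idle → wire stays (-3, -3)
  L4 halt: active, inhibitor → wire = none
  L5 back_away: idle → wire stays none
  actuator = none
tick 1:
  L0 cruise: idle → wire = none
  L1 recharge: active, suppressor → wire = (-2, 3)
  L2 dock: active, suppressor → wire = (-3, -3)
  L3 return_home: idle → wire stays (-3, -3)
  L4 halt: idle → wire stays (-3, -3)
  L5 back_away: active, suppressor → wire = (-2, -2)
  actuator = (-2, -2)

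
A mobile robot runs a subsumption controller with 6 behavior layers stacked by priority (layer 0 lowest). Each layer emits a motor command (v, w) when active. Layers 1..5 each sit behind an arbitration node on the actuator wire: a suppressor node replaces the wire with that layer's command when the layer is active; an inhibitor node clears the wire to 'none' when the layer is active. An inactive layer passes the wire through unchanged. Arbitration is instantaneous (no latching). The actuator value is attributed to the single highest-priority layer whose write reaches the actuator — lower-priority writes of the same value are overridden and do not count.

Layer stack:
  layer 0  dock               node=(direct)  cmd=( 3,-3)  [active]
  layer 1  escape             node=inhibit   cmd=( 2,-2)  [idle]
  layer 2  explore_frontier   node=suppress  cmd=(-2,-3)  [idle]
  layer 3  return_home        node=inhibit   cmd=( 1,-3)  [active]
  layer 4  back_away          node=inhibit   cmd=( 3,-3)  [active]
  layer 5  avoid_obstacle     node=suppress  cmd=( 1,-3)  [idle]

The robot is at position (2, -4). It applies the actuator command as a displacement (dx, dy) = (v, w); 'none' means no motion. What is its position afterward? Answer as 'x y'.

L0 dock: active, feeds wire = (3, -3)
L1 escape: idle → wire stays (3, -3)
L2 explore_frontier: idle → wire stays (3, -3)
L3 return_home: active, inhibitor → wire = none
L4 back_away: active, inhibitor → wire = none
L5 avoid_obstacle: idle → wire stays none
actuator = none
position: (2, -4) + none = (2, -4)

2 -4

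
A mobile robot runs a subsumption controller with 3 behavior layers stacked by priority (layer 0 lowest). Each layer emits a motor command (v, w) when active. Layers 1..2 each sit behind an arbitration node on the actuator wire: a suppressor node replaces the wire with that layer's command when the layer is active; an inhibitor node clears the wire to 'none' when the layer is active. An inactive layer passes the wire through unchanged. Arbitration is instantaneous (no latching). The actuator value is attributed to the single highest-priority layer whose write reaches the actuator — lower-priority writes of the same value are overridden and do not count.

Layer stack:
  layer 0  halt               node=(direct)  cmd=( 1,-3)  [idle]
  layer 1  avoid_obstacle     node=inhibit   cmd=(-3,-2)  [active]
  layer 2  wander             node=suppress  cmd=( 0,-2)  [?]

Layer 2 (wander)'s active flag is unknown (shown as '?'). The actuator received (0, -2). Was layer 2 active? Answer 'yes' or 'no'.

yes

If layer 2 is active=yes:
  actuator would be (0, -2)
If layer 2 is active=no:
  actuator would be none
Observed (0, -2), so layer 2 was active.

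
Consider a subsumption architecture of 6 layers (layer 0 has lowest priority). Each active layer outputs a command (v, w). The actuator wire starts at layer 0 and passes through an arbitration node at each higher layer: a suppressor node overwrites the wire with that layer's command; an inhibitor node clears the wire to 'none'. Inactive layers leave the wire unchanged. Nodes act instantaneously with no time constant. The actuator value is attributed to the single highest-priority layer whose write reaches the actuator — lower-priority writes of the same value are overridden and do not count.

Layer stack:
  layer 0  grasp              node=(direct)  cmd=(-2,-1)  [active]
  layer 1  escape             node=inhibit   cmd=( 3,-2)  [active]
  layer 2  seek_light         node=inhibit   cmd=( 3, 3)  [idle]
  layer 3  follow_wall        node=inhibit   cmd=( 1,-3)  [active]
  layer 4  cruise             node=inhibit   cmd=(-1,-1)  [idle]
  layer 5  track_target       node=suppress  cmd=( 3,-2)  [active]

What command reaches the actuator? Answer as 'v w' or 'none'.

3 -2

layer 0 (grasp) active — direct: (-2, -1)
layer 1 (escape) active — inhibits: none
layer 2 (seek_light) idle — unchanged: none
layer 3 (follow_wall) active — inhibits: none
layer 4 (cruise) idle — unchanged: none
layer 5 (track_target) active — suppresses: (3, -2)
→ actuator (3, -2)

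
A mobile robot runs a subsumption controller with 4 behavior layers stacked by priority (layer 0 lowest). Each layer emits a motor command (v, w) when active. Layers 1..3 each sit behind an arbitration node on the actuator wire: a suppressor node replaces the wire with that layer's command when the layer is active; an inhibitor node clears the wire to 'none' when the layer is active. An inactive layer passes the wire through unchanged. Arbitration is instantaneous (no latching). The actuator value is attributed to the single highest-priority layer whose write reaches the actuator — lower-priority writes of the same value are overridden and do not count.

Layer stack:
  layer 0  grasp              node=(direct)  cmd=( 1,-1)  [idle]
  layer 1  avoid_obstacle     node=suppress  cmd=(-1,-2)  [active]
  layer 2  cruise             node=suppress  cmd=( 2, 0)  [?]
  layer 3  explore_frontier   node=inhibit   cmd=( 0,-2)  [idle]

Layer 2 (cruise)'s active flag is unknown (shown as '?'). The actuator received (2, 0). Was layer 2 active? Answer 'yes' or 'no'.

yes

If layer 2 is active=yes:
  actuator would be (2, 0)
If layer 2 is active=no:
  actuator would be (-1, -2)
Observed (2, 0), so layer 2 was active.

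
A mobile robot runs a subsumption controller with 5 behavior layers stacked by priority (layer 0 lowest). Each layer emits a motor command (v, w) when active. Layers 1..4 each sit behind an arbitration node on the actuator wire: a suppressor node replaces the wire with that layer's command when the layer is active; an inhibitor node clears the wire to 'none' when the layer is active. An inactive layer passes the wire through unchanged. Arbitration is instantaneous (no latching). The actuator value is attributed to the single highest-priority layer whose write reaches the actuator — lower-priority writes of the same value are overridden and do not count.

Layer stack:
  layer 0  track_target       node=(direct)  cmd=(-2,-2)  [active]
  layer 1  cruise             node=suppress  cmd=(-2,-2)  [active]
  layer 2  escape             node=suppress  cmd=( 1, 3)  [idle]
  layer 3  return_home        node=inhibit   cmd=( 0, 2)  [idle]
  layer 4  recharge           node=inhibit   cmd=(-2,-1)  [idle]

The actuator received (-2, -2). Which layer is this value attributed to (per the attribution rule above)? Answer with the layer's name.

L0 track_target: active, feeds wire = (-2, -2)
L1 cruise: active, suppressor → wire = (-2, -2)
L2 escape: idle → wire stays (-2, -2)
L3 return_home: idle → wire stays (-2, -2)
L4 recharge: idle → wire stays (-2, -2)
actuator = (-2, -2)
last writer: layer 1 = cruise

cruise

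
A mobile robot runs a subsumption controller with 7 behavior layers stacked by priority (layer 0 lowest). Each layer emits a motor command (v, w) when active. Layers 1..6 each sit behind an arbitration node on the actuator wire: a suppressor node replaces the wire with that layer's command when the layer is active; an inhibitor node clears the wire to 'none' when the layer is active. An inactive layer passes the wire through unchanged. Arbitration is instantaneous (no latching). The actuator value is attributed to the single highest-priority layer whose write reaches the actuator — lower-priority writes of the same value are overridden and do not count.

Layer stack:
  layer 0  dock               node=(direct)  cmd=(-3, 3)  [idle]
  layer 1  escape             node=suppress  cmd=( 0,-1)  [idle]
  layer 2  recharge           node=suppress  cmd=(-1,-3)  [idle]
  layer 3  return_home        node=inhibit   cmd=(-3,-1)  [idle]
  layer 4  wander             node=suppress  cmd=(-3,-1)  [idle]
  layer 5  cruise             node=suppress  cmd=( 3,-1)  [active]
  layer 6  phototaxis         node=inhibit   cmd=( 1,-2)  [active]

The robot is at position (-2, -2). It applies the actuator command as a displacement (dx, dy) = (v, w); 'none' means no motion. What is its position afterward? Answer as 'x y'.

L0 dock: idle → wire = none
L1 escape: idle → wire stays none
L2 recharge: idle → wire stays none
L3 return_home: idle → wire stays none
L4 wander: idle → wire stays none
L5 cruise: active, suppressor → wire = (3, -1)
L6 phototaxis: active, inhibitor → wire = none
actuator = none
position: (-2, -2) + none = (-2, -2)

-2 -2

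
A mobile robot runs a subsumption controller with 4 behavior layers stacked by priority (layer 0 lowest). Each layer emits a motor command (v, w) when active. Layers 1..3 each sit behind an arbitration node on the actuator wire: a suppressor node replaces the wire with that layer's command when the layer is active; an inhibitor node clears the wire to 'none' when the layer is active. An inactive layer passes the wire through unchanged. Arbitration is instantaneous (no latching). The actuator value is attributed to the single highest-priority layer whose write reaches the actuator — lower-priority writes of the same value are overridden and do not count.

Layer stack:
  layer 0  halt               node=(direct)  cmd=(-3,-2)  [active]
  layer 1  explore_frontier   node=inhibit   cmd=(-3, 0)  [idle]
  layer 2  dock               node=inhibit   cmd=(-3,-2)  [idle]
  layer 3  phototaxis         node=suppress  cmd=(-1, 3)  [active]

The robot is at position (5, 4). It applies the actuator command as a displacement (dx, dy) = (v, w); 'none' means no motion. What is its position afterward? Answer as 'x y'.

layer 0 (halt) active — direct: (-3, -2)
layer 1 (explore_frontier) idle — unchanged: (-3, -2)
layer 2 (dock) idle — unchanged: (-3, -2)
layer 3 (phototaxis) active — suppresses: (-1, 3)
→ actuator (-1, 3)
position: (5, 4) + (-1, 3) = (4, 7)

4 7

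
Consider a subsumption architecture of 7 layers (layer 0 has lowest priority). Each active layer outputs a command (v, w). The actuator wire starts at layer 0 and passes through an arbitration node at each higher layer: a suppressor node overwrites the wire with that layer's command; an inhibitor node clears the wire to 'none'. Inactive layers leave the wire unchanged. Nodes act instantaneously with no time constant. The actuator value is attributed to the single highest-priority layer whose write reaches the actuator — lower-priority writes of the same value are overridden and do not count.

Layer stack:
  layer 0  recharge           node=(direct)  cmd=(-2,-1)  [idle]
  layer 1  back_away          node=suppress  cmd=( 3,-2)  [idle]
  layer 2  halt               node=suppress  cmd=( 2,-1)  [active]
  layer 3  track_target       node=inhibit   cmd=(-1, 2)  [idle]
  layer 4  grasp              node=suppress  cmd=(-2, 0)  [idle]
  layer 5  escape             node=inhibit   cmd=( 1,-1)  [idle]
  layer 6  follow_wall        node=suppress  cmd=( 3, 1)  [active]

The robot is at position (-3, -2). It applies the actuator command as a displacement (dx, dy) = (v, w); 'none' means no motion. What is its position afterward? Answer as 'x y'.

0 -1

L0 recharge: idle → wire = none
L1 back_away: idle → wire stays none
L2 halt: active, suppressor → wire = (2, -1)
L3 track_target: idle → wire stays (2, -1)
L4 grasp: idle → wire stays (2, -1)
L5 escape: idle → wire stays (2, -1)
L6 follow_wall: active, suppressor → wire = (3, 1)
actuator = (3, 1)
position: (-3, -2) + (3, 1) = (0, -1)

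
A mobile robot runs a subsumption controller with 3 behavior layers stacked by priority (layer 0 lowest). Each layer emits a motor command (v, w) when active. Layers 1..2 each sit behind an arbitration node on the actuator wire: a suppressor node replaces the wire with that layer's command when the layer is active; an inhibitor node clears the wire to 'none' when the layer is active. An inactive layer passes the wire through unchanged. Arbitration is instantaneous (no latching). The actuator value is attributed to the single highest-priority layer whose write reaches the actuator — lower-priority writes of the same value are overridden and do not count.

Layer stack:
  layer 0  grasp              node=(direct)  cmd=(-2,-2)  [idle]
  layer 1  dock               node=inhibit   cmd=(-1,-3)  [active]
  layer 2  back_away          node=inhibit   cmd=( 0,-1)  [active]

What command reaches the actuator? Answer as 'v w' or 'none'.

L0 grasp: idle → wire = none
L1 dock: active, inhibitor → wire = none
L2 back_away: active, inhibitor → wire = none
actuator = none

none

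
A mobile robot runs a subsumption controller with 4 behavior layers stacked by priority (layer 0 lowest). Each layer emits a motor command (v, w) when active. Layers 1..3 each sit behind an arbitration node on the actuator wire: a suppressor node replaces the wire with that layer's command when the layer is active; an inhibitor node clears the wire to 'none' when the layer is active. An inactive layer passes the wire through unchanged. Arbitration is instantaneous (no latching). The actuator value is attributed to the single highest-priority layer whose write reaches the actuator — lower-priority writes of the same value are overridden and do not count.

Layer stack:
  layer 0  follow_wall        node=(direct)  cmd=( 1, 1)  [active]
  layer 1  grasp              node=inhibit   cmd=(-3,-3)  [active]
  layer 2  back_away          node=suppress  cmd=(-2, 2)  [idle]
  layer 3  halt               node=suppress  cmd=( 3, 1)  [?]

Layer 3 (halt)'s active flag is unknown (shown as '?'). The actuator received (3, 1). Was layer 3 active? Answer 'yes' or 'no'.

If layer 3 is active=yes:
  actuator would be (3, 1)
If layer 3 is active=no:
  actuator would be none
Observed (3, 1), so layer 3 was active.

yes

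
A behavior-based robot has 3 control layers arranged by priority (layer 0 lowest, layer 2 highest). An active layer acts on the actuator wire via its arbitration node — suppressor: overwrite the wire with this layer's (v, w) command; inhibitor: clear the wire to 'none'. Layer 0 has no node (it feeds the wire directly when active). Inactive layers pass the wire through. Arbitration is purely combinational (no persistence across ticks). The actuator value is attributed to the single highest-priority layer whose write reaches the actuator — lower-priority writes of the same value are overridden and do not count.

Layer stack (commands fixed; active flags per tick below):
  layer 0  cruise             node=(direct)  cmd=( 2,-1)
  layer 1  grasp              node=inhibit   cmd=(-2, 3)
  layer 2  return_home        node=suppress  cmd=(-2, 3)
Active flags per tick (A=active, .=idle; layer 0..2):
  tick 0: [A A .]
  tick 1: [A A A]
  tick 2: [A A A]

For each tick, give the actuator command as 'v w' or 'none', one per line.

tick 0:
  L0 cruise: active, feeds wire = (2, -1)
  L1 grasp: active, inhibitor → wire = none
  L2 return_home: idle → wire stays none
  actuator = none
tick 1:
  L0 cruise: active, feeds wire = (2, -1)
  L1 grasp: active, inhibitor → wire = none
  L2 return_home: active, suppressor → wire = (-2, 3)
  actuator = (-2, 3)
tick 2:
  L0 cruise: active, feeds wire = (2, -1)
  L1 grasp: active, inhibitor → wire = none
  L2 return_home: active, suppressor → wire = (-2, 3)
  actuator = (-2, 3)

none
-2 3
-2 3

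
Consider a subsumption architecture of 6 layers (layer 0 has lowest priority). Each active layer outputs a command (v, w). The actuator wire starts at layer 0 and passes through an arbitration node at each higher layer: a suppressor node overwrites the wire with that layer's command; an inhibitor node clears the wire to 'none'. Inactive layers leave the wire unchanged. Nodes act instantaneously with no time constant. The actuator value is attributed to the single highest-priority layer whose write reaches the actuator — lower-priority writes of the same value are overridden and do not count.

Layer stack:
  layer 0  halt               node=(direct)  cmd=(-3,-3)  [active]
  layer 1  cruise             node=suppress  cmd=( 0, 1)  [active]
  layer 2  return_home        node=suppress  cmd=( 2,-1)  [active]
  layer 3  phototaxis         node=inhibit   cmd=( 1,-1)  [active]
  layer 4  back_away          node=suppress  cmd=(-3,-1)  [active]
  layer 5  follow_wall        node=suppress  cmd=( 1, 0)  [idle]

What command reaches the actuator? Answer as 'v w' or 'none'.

-3 -1

layer 0 (halt) active — direct: (-3, -3)
layer 1 (cruise) active — suppresses: (0, 1)
layer 2 (return_home) active — suppresses: (2, -1)
layer 3 (phototaxis) active — inhibits: none
layer 4 (back_away) active — suppresses: (-3, -1)
layer 5 (follow_wall) idle — unchanged: (-3, -1)
→ actuator (-3, -1)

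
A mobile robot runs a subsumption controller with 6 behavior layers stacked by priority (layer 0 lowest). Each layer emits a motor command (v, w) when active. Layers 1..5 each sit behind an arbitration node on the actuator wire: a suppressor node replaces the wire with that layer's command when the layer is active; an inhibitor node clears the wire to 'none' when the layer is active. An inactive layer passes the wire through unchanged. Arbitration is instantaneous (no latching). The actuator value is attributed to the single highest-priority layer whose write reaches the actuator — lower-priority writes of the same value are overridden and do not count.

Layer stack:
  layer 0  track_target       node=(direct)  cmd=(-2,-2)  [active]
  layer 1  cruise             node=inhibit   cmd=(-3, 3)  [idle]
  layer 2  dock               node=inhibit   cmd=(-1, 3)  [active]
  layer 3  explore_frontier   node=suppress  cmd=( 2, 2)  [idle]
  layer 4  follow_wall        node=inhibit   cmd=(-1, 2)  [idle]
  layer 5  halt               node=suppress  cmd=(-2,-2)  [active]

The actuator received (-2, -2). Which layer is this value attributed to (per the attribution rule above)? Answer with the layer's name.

layer 0 (track_target) active — direct: (-2, -2)
layer 1 (cruise) idle — unchanged: (-2, -2)
layer 2 (dock) active — inhibits: none
layer 3 (explore_frontier) idle — unchanged: none
layer 4 (follow_wall) idle — unchanged: none
layer 5 (halt) active — suppresses: (-2, -2)
→ actuator (-2, -2)
last writer: layer 5 = halt

halt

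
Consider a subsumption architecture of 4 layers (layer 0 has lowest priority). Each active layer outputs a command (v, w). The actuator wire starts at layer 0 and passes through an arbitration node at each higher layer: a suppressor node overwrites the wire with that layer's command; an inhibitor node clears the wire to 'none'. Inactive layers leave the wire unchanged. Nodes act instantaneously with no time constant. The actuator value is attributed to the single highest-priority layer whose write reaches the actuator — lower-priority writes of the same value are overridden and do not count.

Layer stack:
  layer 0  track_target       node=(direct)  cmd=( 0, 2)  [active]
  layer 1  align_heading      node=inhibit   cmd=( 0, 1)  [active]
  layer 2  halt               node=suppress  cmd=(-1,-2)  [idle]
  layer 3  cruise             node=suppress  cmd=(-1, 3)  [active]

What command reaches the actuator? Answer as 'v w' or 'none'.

-1 3

L0 track_target: active, feeds wire = (0, 2)
L1 align_heading: active, inhibitor → wire = none
L2 halt: idle → wire stays none
L3 cruise: active, suppressor → wire = (-1, 3)
actuator = (-1, 3)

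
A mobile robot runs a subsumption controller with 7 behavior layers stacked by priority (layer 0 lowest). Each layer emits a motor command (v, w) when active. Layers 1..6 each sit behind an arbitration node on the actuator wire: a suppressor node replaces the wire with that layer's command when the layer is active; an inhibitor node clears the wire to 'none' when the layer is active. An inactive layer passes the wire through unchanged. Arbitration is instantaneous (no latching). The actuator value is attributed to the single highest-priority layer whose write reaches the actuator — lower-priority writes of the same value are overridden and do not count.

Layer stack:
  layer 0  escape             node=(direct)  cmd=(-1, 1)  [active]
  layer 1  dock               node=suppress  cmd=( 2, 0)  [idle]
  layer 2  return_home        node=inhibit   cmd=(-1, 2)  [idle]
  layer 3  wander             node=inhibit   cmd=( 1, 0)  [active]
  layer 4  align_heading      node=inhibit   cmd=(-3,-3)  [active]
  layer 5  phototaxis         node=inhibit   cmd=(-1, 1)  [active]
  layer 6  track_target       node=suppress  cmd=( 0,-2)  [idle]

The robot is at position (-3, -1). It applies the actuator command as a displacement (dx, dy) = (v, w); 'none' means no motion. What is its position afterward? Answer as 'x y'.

-3 -1

[0] escape on; wire := (-1, 1)
[1] dock off; pass (-1, 1)
[2] return_home off; pass (-1, 1)
[3] wander on (inhibit); wire := none
[4] align_heading on (inhibit); wire := none
[5] phototaxis on (inhibit); wire := none
[6] track_target off; pass none
output none
position: (-3, -1) + none = (-3, -1)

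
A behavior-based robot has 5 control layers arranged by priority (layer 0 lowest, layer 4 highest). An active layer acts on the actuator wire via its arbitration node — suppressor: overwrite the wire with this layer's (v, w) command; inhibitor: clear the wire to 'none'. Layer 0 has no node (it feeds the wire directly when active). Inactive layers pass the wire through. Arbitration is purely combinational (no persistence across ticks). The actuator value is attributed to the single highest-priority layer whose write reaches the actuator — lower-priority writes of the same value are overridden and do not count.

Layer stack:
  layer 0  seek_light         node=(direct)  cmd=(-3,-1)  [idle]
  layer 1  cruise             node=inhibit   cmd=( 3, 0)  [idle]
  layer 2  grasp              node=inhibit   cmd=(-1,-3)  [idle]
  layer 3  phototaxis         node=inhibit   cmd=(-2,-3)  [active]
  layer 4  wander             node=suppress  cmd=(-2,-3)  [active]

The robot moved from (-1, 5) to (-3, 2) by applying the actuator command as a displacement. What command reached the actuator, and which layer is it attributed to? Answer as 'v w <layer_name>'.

displacement = (-3, 2) − (-1, 5) = (-2, -3)
L0 seek_light: idle → wire = none
L1 cruise: idle → wire stays none
L2 grasp: idle → wire stays none
L3 phototaxis: active, inhibitor → wire = none
L4 wander: active, suppressor → wire = (-2, -3)
actuator = (-2, -3) — from layer 4 (wander)

-2 -3 wander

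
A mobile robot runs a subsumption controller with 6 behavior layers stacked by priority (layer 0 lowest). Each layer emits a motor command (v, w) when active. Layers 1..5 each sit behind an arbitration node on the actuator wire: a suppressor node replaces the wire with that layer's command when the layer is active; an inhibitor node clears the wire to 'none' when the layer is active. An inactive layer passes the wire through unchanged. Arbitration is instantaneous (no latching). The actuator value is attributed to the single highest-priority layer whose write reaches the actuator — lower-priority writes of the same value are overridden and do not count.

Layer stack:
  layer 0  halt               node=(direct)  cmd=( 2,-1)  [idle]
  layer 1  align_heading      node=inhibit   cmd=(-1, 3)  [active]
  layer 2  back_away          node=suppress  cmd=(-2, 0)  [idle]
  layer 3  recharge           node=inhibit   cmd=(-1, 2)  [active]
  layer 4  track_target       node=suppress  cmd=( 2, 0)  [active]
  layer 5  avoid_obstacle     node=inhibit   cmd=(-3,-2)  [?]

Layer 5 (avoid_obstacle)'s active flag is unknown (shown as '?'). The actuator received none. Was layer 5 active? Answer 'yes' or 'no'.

If layer 5 is active=yes:
  actuator would be none
If layer 5 is active=no:
  actuator would be (2, 0)
Observed none, so layer 5 was active.

yes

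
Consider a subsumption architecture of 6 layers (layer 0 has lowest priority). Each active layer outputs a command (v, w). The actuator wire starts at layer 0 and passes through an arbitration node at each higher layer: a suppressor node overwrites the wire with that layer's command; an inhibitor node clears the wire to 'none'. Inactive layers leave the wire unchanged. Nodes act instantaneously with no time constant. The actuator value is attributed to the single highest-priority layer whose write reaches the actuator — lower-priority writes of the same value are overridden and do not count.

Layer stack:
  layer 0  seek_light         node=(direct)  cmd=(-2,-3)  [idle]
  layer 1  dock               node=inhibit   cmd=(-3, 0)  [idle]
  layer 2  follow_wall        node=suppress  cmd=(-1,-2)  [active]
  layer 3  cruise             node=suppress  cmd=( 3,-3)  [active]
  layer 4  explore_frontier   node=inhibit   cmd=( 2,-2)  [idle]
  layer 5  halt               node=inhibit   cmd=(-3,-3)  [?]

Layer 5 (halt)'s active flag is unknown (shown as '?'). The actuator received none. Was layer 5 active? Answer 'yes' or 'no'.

yes

If layer 5 is active=yes:
  actuator would be none
If layer 5 is active=no:
  actuator would be (3, -3)
Observed none, so layer 5 was active.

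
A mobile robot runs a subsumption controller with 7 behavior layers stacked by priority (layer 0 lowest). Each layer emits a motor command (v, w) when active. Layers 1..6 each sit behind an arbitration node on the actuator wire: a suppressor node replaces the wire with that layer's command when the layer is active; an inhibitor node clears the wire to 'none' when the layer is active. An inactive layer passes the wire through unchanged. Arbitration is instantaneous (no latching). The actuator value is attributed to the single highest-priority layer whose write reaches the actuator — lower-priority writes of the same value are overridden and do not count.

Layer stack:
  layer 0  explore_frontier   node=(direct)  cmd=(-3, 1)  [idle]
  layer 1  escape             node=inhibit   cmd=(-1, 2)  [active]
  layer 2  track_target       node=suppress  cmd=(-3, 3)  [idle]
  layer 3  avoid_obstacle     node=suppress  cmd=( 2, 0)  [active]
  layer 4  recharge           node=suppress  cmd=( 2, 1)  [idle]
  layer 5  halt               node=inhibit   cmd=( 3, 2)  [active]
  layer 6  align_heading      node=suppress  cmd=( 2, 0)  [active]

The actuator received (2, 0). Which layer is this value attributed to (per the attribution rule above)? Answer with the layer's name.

L0 explore_frontier: idle → wire = none
L1 escape: active, inhibitor → wire = none
L2 track_target: idle → wire stays none
L3 avoid_obstacle: active, suppressor → wire = (2, 0)
L4 recharge: idle → wire stays (2, 0)
L5 halt: active, inhibitor → wire = none
L6 align_heading: active, suppressor → wire = (2, 0)
actuator = (2, 0)
last writer: layer 6 = align_heading

align_heading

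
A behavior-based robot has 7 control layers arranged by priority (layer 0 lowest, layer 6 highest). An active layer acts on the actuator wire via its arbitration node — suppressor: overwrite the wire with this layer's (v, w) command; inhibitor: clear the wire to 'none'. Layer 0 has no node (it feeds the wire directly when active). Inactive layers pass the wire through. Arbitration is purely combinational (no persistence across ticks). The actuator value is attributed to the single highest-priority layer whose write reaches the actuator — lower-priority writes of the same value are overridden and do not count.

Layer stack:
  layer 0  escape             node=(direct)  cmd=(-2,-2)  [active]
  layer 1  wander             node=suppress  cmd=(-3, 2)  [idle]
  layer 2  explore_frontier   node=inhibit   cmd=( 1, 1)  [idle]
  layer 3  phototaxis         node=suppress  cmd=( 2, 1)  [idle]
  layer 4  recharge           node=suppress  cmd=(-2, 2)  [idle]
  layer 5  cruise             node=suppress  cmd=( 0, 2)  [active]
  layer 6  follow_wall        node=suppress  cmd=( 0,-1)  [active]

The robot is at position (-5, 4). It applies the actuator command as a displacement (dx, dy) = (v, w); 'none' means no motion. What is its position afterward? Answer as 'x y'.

-5 3

L0 escape: active, feeds wire = (-2, -2)
L1 wander: idle → wire stays (-2, -2)
L2 explore_frontier: idle → wire stays (-2, -2)
L3 phototaxis: idle → wire stays (-2, -2)
L4 recharge: idle → wire stays (-2, -2)
L5 cruise: active, suppressor → wire = (0, 2)
L6 follow_wall: active, suppressor → wire = (0, -1)
actuator = (0, -1)
position: (-5, 4) + (0, -1) = (-5, 3)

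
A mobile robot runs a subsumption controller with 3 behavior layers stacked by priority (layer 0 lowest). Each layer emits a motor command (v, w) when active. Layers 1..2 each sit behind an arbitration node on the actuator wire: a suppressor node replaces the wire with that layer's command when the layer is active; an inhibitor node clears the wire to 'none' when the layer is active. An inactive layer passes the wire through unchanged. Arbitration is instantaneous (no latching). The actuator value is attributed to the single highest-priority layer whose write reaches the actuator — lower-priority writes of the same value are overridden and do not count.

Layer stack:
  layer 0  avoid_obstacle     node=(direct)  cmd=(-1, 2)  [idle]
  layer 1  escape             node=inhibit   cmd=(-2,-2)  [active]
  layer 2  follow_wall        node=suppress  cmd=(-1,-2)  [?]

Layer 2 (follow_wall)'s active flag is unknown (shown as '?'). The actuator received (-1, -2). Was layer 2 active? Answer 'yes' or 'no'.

If layer 2 is active=yes:
  actuator would be (-1, -2)
If layer 2 is active=no:
  actuator would be none
Observed (-1, -2), so layer 2 was active.

yes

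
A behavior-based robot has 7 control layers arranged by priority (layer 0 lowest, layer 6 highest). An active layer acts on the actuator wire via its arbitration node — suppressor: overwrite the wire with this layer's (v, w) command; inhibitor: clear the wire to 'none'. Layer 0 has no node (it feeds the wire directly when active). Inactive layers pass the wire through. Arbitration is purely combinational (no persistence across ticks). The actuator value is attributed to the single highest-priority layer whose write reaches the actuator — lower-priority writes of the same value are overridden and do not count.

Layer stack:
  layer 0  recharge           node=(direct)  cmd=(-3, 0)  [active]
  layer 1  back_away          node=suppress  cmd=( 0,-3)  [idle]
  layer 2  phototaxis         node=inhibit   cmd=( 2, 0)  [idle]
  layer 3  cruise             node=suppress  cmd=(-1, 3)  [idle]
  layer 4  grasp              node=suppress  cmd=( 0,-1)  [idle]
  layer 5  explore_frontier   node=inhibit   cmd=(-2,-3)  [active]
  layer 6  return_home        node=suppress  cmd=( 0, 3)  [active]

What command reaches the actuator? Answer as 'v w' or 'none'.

0 3

[0] recharge on; wire := (-3, 0)
[1] back_away off; pass (-3, 0)
[2] phototaxis off; pass (-3, 0)
[3] cruise off; pass (-3, 0)
[4] grasp off; pass (-3, 0)
[5] explore_frontier on (inhibit); wire := none
[6] return_home on (suppress); wire := (0, 3)
output (0, 3)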